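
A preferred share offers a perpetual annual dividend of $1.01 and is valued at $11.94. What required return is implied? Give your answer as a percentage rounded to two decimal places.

P = C/r ⇒ r = C/P = $1.01/$11.94 = 0.084590

8.46%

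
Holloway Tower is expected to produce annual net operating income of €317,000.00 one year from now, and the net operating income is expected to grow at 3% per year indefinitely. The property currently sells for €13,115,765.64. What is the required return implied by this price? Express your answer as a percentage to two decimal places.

5.42%

P = D₁/(r − g) ⇒ r = D₁/P + g = €317,000.0000/€13,115,765.64 + 0.03 = 0.024169 + 0.03 = 0.054169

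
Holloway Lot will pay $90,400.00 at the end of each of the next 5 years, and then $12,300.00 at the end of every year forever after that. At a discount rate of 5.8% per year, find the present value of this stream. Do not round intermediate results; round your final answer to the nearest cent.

PV of 5-year annuity: $90,400.00 × [1 − (1+0.058)^−5] / 0.058 = 382878.51092
Perpetuity value at year 5: $12,300.00 / 0.058 = 212068.96552
PV of perpetuity: 212068.96552 / (1+0.058)^5 = 159973.76989
Total PV = 382878.51092 + 159973.76989 = 542852.28081

$542852.28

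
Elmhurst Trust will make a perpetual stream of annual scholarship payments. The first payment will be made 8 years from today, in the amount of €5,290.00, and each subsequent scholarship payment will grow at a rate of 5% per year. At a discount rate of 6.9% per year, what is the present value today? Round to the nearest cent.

€174525.20

Value at end of year 7: C₁ / (r − g) = €5,290.00 / (0.069 − 0.05) = €278,421.0526
Discount to today: PV = €278,421.0526 / (1 + 0.069)^7 = €278,421.0526 / 1.595306 = €174,525.20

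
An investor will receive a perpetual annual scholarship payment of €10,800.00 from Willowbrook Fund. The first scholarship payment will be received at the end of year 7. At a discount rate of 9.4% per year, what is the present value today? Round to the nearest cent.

Value at end of year 6: C / r = €10,800.00 / 0.094 = €114,893.6170
Discount to today: PV = €114,893.6170 / (1 + 0.094)^6 = €114,893.6170 / 1.714368 = €67,018.08

€67018.08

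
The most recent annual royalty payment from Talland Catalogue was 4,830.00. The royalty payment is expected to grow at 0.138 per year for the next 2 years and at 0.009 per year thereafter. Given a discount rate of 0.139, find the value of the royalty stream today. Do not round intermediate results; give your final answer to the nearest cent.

D_1 = 5496.54000
D_2 = 6255.06252
Terminal value at year 2: TV = D_2×(1+g_2)/(r−g_2) = 6311.35808/0.13 = 48548.90833
P_0 = D_1/(1+r)^1 + D_2/(1+r)^2 + TV/(1+r)^2
    = 4825.75944 + 4821.52260 + 37422.43310 = 47069.71513

47069.72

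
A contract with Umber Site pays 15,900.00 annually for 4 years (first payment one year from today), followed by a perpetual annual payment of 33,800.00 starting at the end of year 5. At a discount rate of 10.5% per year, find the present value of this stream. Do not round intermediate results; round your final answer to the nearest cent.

265772.90

PV of 4-year annuity: 15,900.00 × [1 − (1+0.105)^−4] / 0.105 = 49860.14756
Perpetuity value at year 4: 33,800.00 / 0.105 = 321904.76190
PV of perpetuity: 321904.76190 / (1+0.105)^4 = 215912.75012
Total PV = 49860.14756 + 215912.75012 = 265772.89767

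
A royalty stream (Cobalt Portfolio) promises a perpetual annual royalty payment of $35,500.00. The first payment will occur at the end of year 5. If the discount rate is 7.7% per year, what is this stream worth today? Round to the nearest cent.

$342669.00

Value at end of year 4: C / r = $35,500.00 / 0.077 = $461,038.9610
Discount to today: PV = $461,038.9610 / (1 + 0.077)^4 = $461,038.9610 / 1.345435 = $342,669.00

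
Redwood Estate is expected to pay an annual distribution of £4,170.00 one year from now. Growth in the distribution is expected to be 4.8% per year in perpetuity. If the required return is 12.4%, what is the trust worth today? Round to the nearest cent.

£54868.42

Growing perpetuity: P = D₁ / (r − g) = £4,170.0000 / (0.124 − 0.048) = £54,868.42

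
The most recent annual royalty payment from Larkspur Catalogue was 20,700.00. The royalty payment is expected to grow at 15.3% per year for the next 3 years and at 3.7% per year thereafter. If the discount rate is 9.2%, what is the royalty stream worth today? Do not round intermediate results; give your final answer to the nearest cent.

D_1 = 23867.10000
D_2 = 27518.76630
D_3 = 31729.13754
Terminal value at year 3: TV = D_3×(1+g_2)/(r−g_2) = 32903.11563/0.055 = 598238.46605
P_0 = D_1/(1+r)^1 + D_2/(1+r)^2 + D_3/(1+r)^3 + TV/(1+r)^3
    = 21856.31868 + 23077.23026 + 24366.34294 + 459416.32043 = 528716.21230

528716.21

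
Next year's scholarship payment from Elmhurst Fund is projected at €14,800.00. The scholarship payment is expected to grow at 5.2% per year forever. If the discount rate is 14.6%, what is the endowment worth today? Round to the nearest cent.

€157446.81

Growing perpetuity: P = D₁ / (r − g) = €14,800.0000 / (0.146 − 0.052) = €157,446.81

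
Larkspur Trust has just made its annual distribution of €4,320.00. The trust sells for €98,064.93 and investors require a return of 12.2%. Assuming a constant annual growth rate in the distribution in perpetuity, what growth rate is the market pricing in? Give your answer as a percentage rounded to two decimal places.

7.47%

P = D₀(1+g)/(r−g) ⇒ P(r−g) = D₀(1+g) ⇒ g(P+D₀) = P·r − D₀
g = (P·r − D₀)/(P + D₀) = (€98,064.93×0.122 − €4,320.00) / (€98,064.93 + €4,320.00) = 0.074659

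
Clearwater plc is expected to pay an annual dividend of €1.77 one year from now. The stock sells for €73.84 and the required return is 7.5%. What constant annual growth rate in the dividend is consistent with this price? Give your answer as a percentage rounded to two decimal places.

P = D₁/(r−g) ⇒ g = r − D₁/P = 0.075 − €1.77/€73.84 = 0.051029

5.10%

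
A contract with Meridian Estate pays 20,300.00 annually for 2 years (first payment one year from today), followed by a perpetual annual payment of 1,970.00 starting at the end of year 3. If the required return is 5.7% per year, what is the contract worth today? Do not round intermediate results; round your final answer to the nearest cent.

PV of 2-year annuity: 20,300.00 × [1 − (1+0.057)^−2] / 0.057 = 37374.92716
Perpetuity value at year 2: 1,970.00 / 0.057 = 34561.40351
PV of perpetuity: 34561.40351 / (1+0.057)^2 = 30934.37856
Total PV = 37374.92716 + 30934.37856 = 68309.30572

68309.31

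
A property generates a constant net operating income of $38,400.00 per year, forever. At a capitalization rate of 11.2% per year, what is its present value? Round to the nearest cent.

$342857.14

Level perpetuity: PV = C / r = $38,400.00 / 0.112 = $342,857.14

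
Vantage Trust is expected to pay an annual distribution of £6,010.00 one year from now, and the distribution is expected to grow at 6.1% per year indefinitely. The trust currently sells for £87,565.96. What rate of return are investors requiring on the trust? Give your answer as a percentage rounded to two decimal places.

12.96%

P = D₁/(r − g) ⇒ r = D₁/P + g = £6,010.0000/£87,565.96 + 0.061 = 0.068634 + 0.061 = 0.129634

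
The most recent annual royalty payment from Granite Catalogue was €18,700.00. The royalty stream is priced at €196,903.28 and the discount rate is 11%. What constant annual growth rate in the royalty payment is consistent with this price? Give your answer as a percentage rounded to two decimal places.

1.37%

P = D₀(1+g)/(r−g) ⇒ P(r−g) = D₀(1+g) ⇒ g(P+D₀) = P·r − D₀
g = (P·r − D₀)/(P + D₀) = (€196,903.28×0.11 − €18,700.00) / (€196,903.28 + €18,700.00) = 0.013726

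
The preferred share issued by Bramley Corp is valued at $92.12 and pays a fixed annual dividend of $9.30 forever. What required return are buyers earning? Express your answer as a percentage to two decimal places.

P = C/r ⇒ r = C/P = $9.30/$92.12 = 0.100955

10.10%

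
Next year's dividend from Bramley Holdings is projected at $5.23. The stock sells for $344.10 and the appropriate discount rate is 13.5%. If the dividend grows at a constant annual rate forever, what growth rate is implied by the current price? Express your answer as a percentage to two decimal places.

11.98%

P = D₁/(r−g) ⇒ g = r − D₁/P = 0.135 − $5.23/$344.10 = 0.119801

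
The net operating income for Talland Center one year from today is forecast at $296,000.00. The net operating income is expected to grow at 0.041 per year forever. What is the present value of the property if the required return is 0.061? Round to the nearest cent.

$14800000.00

Growing perpetuity: P = D₁ / (r − g) = $296,000.0000 / (0.061 − 0.041) = $14,800,000.00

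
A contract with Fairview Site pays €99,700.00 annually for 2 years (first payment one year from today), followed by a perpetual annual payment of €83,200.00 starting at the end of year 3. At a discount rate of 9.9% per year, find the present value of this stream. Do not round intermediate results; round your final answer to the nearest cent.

€869078.88

PV of 2-year annuity: €99,700.00 × [1 − (1+0.099)^−2] / 0.099 = 173265.54623
Perpetuity value at year 2: €83,200.00 / 0.099 = 840404.04040
PV of perpetuity: 840404.04040 / (1+0.099)^2 = 695813.33382
Total PV = 173265.54623 + 695813.33382 = 869078.88005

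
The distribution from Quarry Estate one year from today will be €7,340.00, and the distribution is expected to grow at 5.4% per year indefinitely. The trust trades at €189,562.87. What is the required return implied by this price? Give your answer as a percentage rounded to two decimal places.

9.27%

P = D₁/(r − g) ⇒ r = D₁/P + g = €7,340.0000/€189,562.87 + 0.054 = 0.038721 + 0.054 = 0.092721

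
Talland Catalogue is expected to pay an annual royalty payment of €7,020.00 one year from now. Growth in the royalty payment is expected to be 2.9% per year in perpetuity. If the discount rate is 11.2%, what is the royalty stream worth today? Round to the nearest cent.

€84578.31

Growing perpetuity: P = D₁ / (r − g) = €7,020.0000 / (0.112 − 0.029) = €84,578.31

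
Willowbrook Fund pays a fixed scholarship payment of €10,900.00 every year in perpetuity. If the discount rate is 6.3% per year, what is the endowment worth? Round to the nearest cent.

€173015.87

Level perpetuity: PV = C / r = €10,900.00 / 0.063 = €173,015.87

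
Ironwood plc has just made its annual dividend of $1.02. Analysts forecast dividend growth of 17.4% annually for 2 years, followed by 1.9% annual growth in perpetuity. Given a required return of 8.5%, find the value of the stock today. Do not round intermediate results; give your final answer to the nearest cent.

$20.74

D_1 = 1.19748
D_2 = 1.40584
Terminal value at year 2: TV = D_2×(1+g_2)/(r−g_2) = 1.43255/0.066 = 21.70534
P_0 = D_1/(1+r)^1 + D_2/(1+r)^2 + TV/(1+r)^2
    = 1.10367 + 1.19420 + 18.43772 = 20.73558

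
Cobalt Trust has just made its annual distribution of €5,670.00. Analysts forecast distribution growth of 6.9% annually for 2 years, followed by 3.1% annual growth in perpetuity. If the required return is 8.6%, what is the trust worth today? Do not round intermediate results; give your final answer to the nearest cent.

€114060.31

D_1 = 6061.23000
D_2 = 6479.45487
Terminal value at year 2: TV = D_2×(1+g_2)/(r−g_2) = 6680.31797/0.055 = 121460.32674
P_0 = D_1/(1+r)^1 + D_2/(1+r)^2 + TV/(1+r)^2
    = 5581.24309 + 5493.87557 + 102985.19475 = 114060.31341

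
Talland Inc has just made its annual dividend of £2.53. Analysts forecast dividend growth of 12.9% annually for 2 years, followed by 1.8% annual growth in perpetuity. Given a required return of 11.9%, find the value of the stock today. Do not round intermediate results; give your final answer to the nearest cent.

£31.09

D_1 = 2.85637
D_2 = 3.22484
Terminal value at year 2: TV = D_2×(1+g_2)/(r−g_2) = 3.28289/0.101 = 32.50385
P_0 = D_1/(1+r)^1 + D_2/(1+r)^2 + TV/(1+r)^2
    = 2.55261 + 2.57542 + 25.95820 = 31.08623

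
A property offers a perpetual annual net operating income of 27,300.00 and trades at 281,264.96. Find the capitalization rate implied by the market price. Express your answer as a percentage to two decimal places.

9.71%

P = C/r ⇒ r = C/P = 27,300.00/281,264.96 = 0.097062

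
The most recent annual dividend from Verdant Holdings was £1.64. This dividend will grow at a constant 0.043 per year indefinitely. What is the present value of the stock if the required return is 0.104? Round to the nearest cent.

£28.04

D₁ = D₀ × (1 + g) = £1.64 × 1.043 = £1.7105
Growing perpetuity: P = D₁ / (r − g) = £1.7105 / (0.104 − 0.043) = £28.04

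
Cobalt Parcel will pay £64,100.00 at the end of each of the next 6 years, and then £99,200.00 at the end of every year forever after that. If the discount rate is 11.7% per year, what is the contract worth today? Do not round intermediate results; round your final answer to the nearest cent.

£702318.33

PV of 6-year annuity: £64,100.00 × [1 − (1+0.117)^−6] / 0.117 = 265795.69608
Perpetuity value at year 6: £99,200.00 / 0.117 = 847863.24786
PV of perpetuity: 847863.24786 / (1+0.117)^6 = 436522.63864
Total PV = 265795.69608 + 436522.63864 = 702318.33472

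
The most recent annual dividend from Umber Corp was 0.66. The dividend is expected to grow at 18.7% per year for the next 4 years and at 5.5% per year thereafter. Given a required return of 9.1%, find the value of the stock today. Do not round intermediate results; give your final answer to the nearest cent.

30.38

D_1 = 0.78342
D_2 = 0.92992
D_3 = 1.10381
D_4 = 1.31023
Terminal value at year 4: TV = D_4×(1+g_2)/(r−g_2) = 1.38229/0.036 = 38.39695
P_0 = D_1/(1+r)^1 + D_2/(1+r)^2 + D_3/(1+r)^3 + D_4/(1+r)^4 + TV/(1+r)^4
    = 0.71808 + 0.78126 + 0.85001 + 0.92480 + 27.10178 = 30.37592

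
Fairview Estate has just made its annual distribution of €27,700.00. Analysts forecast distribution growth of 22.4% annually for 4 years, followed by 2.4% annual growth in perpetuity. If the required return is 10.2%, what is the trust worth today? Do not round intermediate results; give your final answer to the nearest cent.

€698510.80

D_1 = 33904.80000
D_2 = 41499.47520
D_3 = 50795.35764
D_4 = 62173.51776
Terminal value at year 4: TV = D_4×(1+g_2)/(r−g_2) = 63665.68218/0.078 = 816226.69466
P_0 = D_1/(1+r)^1 + D_2/(1+r)^2 + D_3/(1+r)^3 + D_4/(1+r)^4 + TV/(1+r)^4
    = 30766.60617 + 34172.70958 + 37955.89521 + 42157.90902 + 553457.67735 = 698510.79732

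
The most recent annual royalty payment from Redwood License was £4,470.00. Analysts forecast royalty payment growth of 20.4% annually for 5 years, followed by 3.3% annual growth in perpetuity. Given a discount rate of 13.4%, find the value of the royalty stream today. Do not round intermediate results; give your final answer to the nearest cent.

£88527.02

D_1 = 5381.88000
D_2 = 6479.78352
D_3 = 7801.65936
D_4 = 9393.19787
D_5 = 11309.41023
Terminal value at year 5: TV = D_5×(1+g_2)/(r−g_2) = 11682.62077/0.101 = 115669.51257
P_0 = D_1/(1+r)^1 + D_2/(1+r)^2 + D_3/(1+r)^3 + D_4/(1+r)^4 + D_5/(1+r)^5 + TV/(1+r)^5
    = 4745.92593 + 5038.88432 + 5349.92656 + 5680.16894 + 6030.79665 + 61681.31624 = 88527.01863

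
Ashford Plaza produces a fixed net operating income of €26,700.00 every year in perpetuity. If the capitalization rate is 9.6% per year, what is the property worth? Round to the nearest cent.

€278125.00

Level perpetuity: PV = C / r = €26,700.00 / 0.096 = €278,125.00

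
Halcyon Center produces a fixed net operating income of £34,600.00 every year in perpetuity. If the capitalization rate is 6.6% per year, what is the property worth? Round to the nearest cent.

Level perpetuity: PV = C / r = £34,600.00 / 0.066 = £524,242.42

£524242.42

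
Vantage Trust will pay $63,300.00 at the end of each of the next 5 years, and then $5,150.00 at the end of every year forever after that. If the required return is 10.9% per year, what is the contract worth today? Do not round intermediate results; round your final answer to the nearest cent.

PV of 5-year annuity: $63,300.00 × [1 − (1+0.109)^−5] / 0.109 = 234539.98910
Perpetuity value at year 5: $5,150.00 / 0.109 = 47247.70642
PV of perpetuity: 47247.70642 / (1+0.109)^5 = 28165.85897
Total PV = 234539.98910 + 28165.85897 = 262705.84806

$262705.85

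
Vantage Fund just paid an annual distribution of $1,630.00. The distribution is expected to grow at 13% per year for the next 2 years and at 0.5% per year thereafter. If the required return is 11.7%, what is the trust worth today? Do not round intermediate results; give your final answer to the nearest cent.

$18285.90

D_1 = 1841.90000
D_2 = 2081.34700
Terminal value at year 2: TV = D_2×(1+g_2)/(r−g_2) = 2091.75373/0.112 = 18676.37263
P_0 = D_1/(1+r)^1 + D_2/(1+r)^2 + TV/(1+r)^2
    = 1648.97046 + 1668.16170 + 14968.77237 = 18285.90453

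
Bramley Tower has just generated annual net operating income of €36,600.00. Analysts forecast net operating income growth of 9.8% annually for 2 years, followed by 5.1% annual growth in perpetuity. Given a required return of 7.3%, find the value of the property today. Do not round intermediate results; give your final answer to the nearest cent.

D_1 = 40186.80000
D_2 = 44125.10640
Terminal value at year 2: TV = D_2×(1+g_2)/(r−g_2) = 46375.48683/0.022 = 2107976.67393
P_0 = D_1/(1+r)^1 + D_2/(1+r)^2 + TV/(1+r)^2
    = 37452.74930 + 38325.36695 + 1830907.30271 = 1906685.41896

€1906685.42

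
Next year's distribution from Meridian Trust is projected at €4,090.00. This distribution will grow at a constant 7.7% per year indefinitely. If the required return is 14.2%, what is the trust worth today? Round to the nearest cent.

€62923.08

Growing perpetuity: P = D₁ / (r − g) = €4,090.0000 / (0.142 − 0.077) = €62,923.08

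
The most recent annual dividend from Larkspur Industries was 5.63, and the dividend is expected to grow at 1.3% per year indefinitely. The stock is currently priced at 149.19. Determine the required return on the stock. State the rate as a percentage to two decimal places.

D₁ = 5.63 × 1.013 = 5.7032
P = D₁/(r − g) ⇒ r = D₁/P + g = 5.7032/149.19 + 0.013 = 0.038228 + 0.013 = 0.051228

5.12%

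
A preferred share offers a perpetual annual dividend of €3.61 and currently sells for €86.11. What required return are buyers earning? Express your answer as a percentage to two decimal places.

P = C/r ⇒ r = C/P = €3.61/€86.11 = 0.041923

4.19%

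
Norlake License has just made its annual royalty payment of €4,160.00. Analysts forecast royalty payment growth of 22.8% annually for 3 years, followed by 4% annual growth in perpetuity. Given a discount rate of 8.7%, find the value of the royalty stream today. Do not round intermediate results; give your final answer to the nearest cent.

D_1 = 5108.48000
D_2 = 6273.21344
D_3 = 7703.50610
Terminal value at year 3: TV = D_3×(1+g_2)/(r−g_2) = 8011.64635/0.047 = 170460.56061
P_0 = D_1/(1+r)^1 + D_2/(1+r)^2 + D_3/(1+r)^3 + TV/(1+r)^3
    = 4699.61362 + 5309.22311 + 5997.90798 + 132719.66602 = 148726.41073

€148726.41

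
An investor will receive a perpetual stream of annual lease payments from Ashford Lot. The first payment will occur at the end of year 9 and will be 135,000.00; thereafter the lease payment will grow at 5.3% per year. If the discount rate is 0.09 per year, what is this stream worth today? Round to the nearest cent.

Value at end of year 8: C₁ / (r − g) = 135,000.00 / (0.09 − 0.053) = 3,648,648.6486
Discount to today: PV = 3,648,648.6486 / (1 + 0.09)^8 = 3,648,648.6486 / 1.992563 = 1,831,133.72

1831133.72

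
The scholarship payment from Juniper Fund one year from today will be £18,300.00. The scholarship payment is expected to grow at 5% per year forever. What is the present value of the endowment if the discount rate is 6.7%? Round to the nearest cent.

£1076470.59

Growing perpetuity: P = D₁ / (r − g) = £18,300.0000 / (0.067 − 0.05) = £1,076,470.59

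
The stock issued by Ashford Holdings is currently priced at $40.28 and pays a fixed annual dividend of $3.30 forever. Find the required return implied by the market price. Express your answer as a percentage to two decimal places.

8.19%

P = C/r ⇒ r = C/P = $3.30/$40.28 = 0.081927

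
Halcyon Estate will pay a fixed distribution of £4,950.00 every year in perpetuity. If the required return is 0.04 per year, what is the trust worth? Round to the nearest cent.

Level perpetuity: PV = C / r = £4,950.00 / 0.04 = £123,750.00

£123750.00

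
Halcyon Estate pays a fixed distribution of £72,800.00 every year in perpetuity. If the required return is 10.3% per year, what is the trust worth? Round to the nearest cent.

Level perpetuity: PV = C / r = £72,800.00 / 0.103 = £706,796.12

£706796.12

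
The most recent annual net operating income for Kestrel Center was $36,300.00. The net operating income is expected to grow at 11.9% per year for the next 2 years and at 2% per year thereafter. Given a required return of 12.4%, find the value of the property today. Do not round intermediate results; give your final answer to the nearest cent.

$424975.13

D_1 = 40619.70000
D_2 = 45453.44430
Terminal value at year 2: TV = D_2×(1+g_2)/(r−g_2) = 46362.51319/0.104 = 445793.39602
P_0 = D_1/(1+r)^1 + D_2/(1+r)^2 + TV/(1+r)^2
    = 36138.52313 + 35977.76458 + 352858.84489 = 424975.13260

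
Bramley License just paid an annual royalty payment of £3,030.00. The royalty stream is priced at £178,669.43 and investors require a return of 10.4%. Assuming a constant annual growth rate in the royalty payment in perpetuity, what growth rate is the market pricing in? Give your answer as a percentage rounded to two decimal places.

P = D₀(1+g)/(r−g) ⇒ P(r−g) = D₀(1+g) ⇒ g(P+D₀) = P·r − D₀
g = (P·r − D₀)/(P + D₀) = (£178,669.43×0.104 − £3,030.00) / (£178,669.43 + £3,030.00) = 0.085590

8.56%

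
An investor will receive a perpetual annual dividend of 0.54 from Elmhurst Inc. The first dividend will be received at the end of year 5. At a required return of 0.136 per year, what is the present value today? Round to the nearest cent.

2.38

Value at end of year 4: C / r = 0.54 / 0.136 = 3.9706
Discount to today: PV = 3.9706 / (1 + 0.136)^4 = 3.9706 / 1.665380 = 2.38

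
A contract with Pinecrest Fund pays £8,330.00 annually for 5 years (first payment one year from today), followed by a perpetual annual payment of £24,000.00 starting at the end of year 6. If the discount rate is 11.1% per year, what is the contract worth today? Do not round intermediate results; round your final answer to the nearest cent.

£158446.90

PV of 5-year annuity: £8,330.00 × [1 − (1+0.111)^−5] / 0.111 = 30709.53307
Perpetuity value at year 5: £24,000.00 / 0.111 = 216216.21622
PV of perpetuity: 216216.21622 / (1+0.111)^5 = 127737.36943
Total PV = 30709.53307 + 127737.36943 = 158446.90250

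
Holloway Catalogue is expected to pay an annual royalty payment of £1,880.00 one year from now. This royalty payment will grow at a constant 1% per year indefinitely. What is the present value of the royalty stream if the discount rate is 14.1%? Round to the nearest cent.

Growing perpetuity: P = D₁ / (r − g) = £1,880.0000 / (0.141 − 0.01) = £14,351.15

£14351.15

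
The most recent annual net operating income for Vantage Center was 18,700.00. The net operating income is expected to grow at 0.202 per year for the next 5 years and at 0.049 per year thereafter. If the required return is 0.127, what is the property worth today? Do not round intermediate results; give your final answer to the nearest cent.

D_1 = 22477.40000
D_2 = 27017.83480
D_3 = 32475.43743
D_4 = 39035.47579
D_5 = 46920.64190
Terminal value at year 5: TV = D_5×(1+g_2)/(r−g_2) = 49219.75335/0.078 = 631022.47889
P_0 = D_1/(1+r)^1 + D_2/(1+r)^2 + D_3/(1+r)^3 + D_4/(1+r)^4 + D_5/(1+r)^5 + TV/(1+r)^5
    = 19944.45430 + 21271.72500 + 22687.32338 + 24197.12751 + 25807.40662 + 347076.53266 = 460984.56947

460984.57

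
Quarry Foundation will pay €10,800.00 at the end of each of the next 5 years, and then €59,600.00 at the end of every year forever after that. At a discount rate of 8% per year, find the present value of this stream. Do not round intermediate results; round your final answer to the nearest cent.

PV of 5-year annuity: €10,800.00 × [1 − (1+0.08)^−5] / 0.08 = 43121.26840
Perpetuity value at year 5: €59,600.00 / 0.08 = 745000.00000
PV of perpetuity: 745000.00000 / (1+0.08)^5 = 507034.48179
Total PV = 43121.26840 + 507034.48179 = 550155.75019

€550155.75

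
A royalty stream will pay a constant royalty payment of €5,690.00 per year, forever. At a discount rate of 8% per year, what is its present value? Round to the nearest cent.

€71125.00

Level perpetuity: PV = C / r = €5,690.00 / 0.08 = €71,125.00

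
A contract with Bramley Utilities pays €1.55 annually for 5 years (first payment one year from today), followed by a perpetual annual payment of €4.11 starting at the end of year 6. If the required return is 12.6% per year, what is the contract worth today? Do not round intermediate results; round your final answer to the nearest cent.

€23.53

PV of 5-year annuity: €1.55 × [1 − (1+0.126)^−5] / 0.126 = 5.50534
Perpetuity value at year 5: €4.11 / 0.126 = 32.61905
PV of perpetuity: 32.61905 / (1+0.126)^5 = 18.02102
Total PV = 5.50534 + 18.02102 = 23.52636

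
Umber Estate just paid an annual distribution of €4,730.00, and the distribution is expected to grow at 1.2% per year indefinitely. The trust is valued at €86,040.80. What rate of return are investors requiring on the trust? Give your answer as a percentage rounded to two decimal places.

6.76%

D₁ = €4,730.00 × 1.012 = €4,786.7600
P = D₁/(r − g) ⇒ r = D₁/P + g = €4,786.7600/€86,040.80 + 0.012 = 0.055634 + 0.012 = 0.067634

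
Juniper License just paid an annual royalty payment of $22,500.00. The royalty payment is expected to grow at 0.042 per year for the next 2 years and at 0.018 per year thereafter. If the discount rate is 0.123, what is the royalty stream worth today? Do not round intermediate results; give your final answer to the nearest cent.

$228057.63

D_1 = 23445.00000
D_2 = 24429.69000
Terminal value at year 2: TV = D_2×(1+g_2)/(r−g_2) = 24869.42442/0.105 = 236851.66114
P_0 = D_1/(1+r)^1 + D_2/(1+r)^2 + TV/(1+r)^2
    = 20877.11487 + 19371.28557 + 187809.22582 = 228057.62626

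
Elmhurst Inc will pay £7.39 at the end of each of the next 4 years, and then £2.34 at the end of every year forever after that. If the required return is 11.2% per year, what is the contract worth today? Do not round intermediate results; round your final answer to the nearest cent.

PV of 4-year annuity: £7.39 × [1 − (1+0.112)^−4] / 0.112 = 22.82951
Perpetuity value at year 4: £2.34 / 0.112 = 20.89286
PV of perpetuity: 20.89286 / (1+0.112)^4 = 13.66403
Total PV = 22.82951 + 13.66403 = 36.49354

£36.49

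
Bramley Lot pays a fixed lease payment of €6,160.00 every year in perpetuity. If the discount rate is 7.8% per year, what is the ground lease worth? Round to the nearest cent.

Level perpetuity: PV = C / r = €6,160.00 / 0.078 = €78,974.36

€78974.36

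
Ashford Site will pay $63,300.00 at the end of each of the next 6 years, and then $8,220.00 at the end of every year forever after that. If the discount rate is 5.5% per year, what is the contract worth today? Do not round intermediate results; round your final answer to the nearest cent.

PV of 6-year annuity: $63,300.00 × [1 − (1+0.055)^−6] / 0.055 = 316217.06854
Perpetuity value at year 6: $8,220.00 / 0.055 = 149454.54545
PV of perpetuity: 149454.54545 / (1+0.055)^6 = 108391.28632
Total PV = 316217.06854 + 108391.28632 = 424608.35485

$424608.35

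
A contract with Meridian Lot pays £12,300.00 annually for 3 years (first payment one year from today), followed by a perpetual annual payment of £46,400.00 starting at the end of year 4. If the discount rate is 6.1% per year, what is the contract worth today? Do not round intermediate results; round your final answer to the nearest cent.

£669674.41

PV of 3-year annuity: £12,300.00 × [1 − (1+0.061)^−3] / 0.061 = 32817.31170
Perpetuity value at year 3: £46,400.00 / 0.061 = 760655.73770
PV of perpetuity: 760655.73770 / (1+0.061)^3 = 636857.09844
Total PV = 32817.31170 + 636857.09844 = 669674.41014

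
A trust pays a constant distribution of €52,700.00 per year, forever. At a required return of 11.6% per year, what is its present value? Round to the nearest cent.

€454310.34

Level perpetuity: PV = C / r = €52,700.00 / 0.116 = €454,310.34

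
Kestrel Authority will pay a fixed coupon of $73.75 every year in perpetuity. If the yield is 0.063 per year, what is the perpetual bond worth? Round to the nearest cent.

Level perpetuity: PV = C / r = $73.75 / 0.063 = $1,170.63

$1170.63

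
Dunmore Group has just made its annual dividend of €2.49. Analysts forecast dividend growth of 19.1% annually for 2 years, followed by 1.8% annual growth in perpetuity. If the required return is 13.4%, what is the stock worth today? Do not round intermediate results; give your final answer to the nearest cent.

€29.47

D_1 = 2.96559
D_2 = 3.53202
Terminal value at year 2: TV = D_2×(1+g_2)/(r−g_2) = 3.59559/0.116 = 30.99650
P_0 = D_1/(1+r)^1 + D_2/(1+r)^2 + TV/(1+r)^2
    = 2.61516 + 2.74661 + 24.10386 = 29.46562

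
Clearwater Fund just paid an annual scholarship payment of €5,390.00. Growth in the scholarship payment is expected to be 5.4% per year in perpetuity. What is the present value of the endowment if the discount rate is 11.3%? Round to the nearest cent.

€96289.15

D₁ = D₀ × (1 + g) = €5,390.00 × 1.054 = €5,681.0600
Growing perpetuity: P = D₁ / (r − g) = €5,681.0600 / (0.113 − 0.054) = €96,289.15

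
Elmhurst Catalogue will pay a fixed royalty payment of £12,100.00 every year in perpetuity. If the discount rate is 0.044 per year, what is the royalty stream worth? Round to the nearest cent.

£275000.00

Level perpetuity: PV = C / r = £12,100.00 / 0.044 = £275,000.00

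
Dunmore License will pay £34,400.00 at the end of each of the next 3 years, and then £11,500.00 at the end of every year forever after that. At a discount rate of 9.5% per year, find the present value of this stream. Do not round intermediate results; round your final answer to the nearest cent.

PV of 3-year annuity: £34,400.00 × [1 − (1+0.095)^−3] / 0.095 = 86306.39487
Perpetuity value at year 3: £11,500.00 / 0.095 = 121052.63158
PV of perpetuity: 121052.63158 / (1+0.095)^3 = 92200.20306
Total PV = 86306.39487 + 92200.20306 = 178506.59793

£178506.60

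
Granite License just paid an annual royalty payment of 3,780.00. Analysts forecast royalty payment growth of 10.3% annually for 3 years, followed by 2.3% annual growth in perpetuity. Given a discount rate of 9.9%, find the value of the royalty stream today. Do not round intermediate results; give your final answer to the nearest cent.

62861.13

D_1 = 4169.34000
D_2 = 4598.78202
D_3 = 5072.45657
Terminal value at year 3: TV = D_3×(1+g_2)/(r−g_2) = 5189.12307/0.076 = 68277.93512
P_0 = D_1/(1+r)^1 + D_2/(1+r)^2 + D_3/(1+r)^3 + TV/(1+r)^3
    = 3793.75796 + 3807.56600 + 3821.42429 + 51438.38223 = 62861.13048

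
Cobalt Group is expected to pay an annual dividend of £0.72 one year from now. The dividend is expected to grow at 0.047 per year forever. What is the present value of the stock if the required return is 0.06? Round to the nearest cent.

£55.38

Growing perpetuity: P = D₁ / (r − g) = £0.7200 / (0.06 − 0.047) = £55.38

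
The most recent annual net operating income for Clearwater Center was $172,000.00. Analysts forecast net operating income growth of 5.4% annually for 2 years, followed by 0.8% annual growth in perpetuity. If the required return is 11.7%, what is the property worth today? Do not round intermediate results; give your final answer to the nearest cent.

D_1 = 181288.00000
D_2 = 191077.55200
Terminal value at year 2: TV = D_2×(1+g_2)/(r−g_2) = 192606.17242/0.109 = 1767029.10473
P_0 = D_1/(1+r)^1 + D_2/(1+r)^2 + TV/(1+r)^2
    = 162299.01522 + 153145.17640 + 1416241.63132 = 1731685.82294

$1731685.82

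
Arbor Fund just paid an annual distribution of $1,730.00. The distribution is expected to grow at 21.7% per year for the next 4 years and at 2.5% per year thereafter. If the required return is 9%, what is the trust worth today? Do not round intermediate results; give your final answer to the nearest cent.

$51579.38

D_1 = 2105.41000
D_2 = 2562.28397
D_3 = 3118.29959
D_4 = 3794.97060
Terminal value at year 4: TV = D_4×(1+g_2)/(r−g_2) = 3889.84487/0.065 = 59843.76720
P_0 = D_1/(1+r)^1 + D_2/(1+r)^2 + D_3/(1+r)^3 + D_4/(1+r)^4 + TV/(1+r)^4
    = 1931.56881 + 2156.62315 + 2407.89943 + 2688.45285 + 42394.83341 = 51579.37765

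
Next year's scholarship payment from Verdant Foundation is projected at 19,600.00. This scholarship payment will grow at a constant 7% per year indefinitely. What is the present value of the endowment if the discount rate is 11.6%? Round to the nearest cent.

426086.96

Growing perpetuity: P = D₁ / (r − g) = 19,600.0000 / (0.116 − 0.07) = 426,086.96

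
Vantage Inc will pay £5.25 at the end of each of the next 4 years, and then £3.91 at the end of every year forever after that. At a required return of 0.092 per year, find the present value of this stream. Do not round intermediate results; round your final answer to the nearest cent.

£46.82

PV of 4-year annuity: £5.25 × [1 − (1+0.092)^−4] / 0.092 = 16.93413
Perpetuity value at year 4: £3.91 / 0.092 = 42.50000
PV of perpetuity: 42.50000 / (1+0.092)^4 = 29.88810
Total PV = 16.93413 + 29.88810 = 46.82224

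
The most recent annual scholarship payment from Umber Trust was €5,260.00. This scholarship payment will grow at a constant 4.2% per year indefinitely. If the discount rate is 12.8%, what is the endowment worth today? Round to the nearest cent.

€63731.63

D₁ = D₀ × (1 + g) = €5,260.00 × 1.042 = €5,480.9200
Growing perpetuity: P = D₁ / (r − g) = €5,480.9200 / (0.128 − 0.042) = €63,731.63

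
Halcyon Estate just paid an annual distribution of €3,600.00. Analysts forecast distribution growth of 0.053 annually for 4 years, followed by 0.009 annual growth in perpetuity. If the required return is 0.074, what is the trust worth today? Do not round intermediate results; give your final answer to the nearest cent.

D_1 = 3790.80000
D_2 = 3991.71240
D_3 = 4203.27316
D_4 = 4426.04663
Terminal value at year 4: TV = D_4×(1+g_2)/(r−g_2) = 4465.88105/0.065 = 68705.86237
P_0 = D_1/(1+r)^1 + D_2/(1+r)^2 + D_3/(1+r)^3 + D_4/(1+r)^4 + TV/(1+r)^4
    = 3529.60894 + 3460.59424 + 3392.92899 + 3326.58680 + 51638.86281 = 65348.58177

€65348.58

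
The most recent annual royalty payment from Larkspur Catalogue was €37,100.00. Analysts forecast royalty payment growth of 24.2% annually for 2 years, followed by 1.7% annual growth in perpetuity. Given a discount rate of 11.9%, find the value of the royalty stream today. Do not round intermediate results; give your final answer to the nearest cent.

€542580.92

D_1 = 46078.20000
D_2 = 57229.12440
Terminal value at year 2: TV = D_2×(1+g_2)/(r−g_2) = 58202.01951/0.102 = 570608.03446
P_0 = D_1/(1+r)^1 + D_2/(1+r)^2 + TV/(1+r)^2
    = 41178.01609 + 45704.28595 + 455698.61580 = 542580.91784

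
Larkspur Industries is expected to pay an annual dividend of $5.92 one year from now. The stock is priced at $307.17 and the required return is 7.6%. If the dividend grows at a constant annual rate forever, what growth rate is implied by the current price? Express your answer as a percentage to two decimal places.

5.67%

P = D₁/(r−g) ⇒ g = r − D₁/P = 0.076 − $5.92/$307.17 = 0.056727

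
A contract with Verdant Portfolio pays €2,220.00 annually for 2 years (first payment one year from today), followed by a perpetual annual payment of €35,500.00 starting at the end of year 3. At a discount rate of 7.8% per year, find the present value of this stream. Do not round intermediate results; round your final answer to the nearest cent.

PV of 2-year annuity: €2,220.00 × [1 − (1+0.078)^−2] / 0.078 = 3969.73024
Perpetuity value at year 2: €35,500.00 / 0.078 = 455128.20513
PV of perpetuity: 455128.20513 / (1+0.078)^2 = 391648.28457
Total PV = 3969.73024 + 391648.28457 = 395618.01481

€395618.01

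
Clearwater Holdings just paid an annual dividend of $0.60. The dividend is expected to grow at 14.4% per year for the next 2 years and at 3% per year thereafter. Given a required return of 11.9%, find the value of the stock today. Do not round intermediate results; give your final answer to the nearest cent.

D_1 = 0.68640
D_2 = 0.78524
Terminal value at year 2: TV = D_2×(1+g_2)/(r−g_2) = 0.80880/0.089 = 9.08763
P_0 = D_1/(1+r)^1 + D_2/(1+r)^2 + TV/(1+r)^2
    = 0.61340 + 0.62711 + 7.25756 = 8.49807

$8.50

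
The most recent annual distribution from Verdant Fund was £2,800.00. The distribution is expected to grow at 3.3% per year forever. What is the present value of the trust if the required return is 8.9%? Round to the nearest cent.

D₁ = D₀ × (1 + g) = £2,800.00 × 1.033 = £2,892.4000
Growing perpetuity: P = D₁ / (r − g) = £2,892.4000 / (0.089 − 0.033) = £51,650.00

£51650.00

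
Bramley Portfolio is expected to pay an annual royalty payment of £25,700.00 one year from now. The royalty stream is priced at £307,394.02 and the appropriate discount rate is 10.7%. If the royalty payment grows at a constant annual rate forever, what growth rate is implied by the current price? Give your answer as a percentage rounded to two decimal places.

P = D₁/(r−g) ⇒ g = r − D₁/P = 0.107 − £25,700.00/£307,394.02 = 0.023394

2.34%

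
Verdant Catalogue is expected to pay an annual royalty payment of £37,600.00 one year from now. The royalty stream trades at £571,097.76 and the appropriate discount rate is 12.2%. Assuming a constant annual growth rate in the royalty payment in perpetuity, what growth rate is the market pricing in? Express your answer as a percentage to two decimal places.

5.62%

P = D₁/(r−g) ⇒ g = r − D₁/P = 0.122 − £37,600.00/£571,097.76 = 0.056162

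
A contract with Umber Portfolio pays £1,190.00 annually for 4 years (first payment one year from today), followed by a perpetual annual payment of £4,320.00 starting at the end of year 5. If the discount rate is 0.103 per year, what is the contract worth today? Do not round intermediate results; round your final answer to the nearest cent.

PV of 4-year annuity: £1,190.00 × [1 − (1+0.103)^−4] / 0.103 = 3747.77299
Perpetuity value at year 4: £4,320.00 / 0.103 = 41941.74757
PV of perpetuity: 41941.74757 / (1+0.103)^4 = 28336.38681
Total PV = 3747.77299 + 28336.38681 = 32084.15980

£32084.16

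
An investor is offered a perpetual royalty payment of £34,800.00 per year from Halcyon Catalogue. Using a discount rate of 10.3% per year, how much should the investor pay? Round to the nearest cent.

Level perpetuity: PV = C / r = £34,800.00 / 0.103 = £337,864.08

£337864.08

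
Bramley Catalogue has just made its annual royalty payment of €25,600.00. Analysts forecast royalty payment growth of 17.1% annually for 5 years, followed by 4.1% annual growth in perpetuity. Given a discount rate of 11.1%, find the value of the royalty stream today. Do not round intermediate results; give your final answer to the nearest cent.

D_1 = 29977.60000
D_2 = 35103.76960
D_3 = 41106.51420
D_4 = 48135.72813
D_5 = 56366.93764
Terminal value at year 5: TV = D_5×(1+g_2)/(r−g_2) = 58677.98208/0.07 = 838256.88691
P_0 = D_1/(1+r)^1 + D_2/(1+r)^2 + D_3/(1+r)^3 + D_4/(1+r)^4 + D_5/(1+r)^5 + TV/(1+r)^5
    = 26982.53825 + 28439.74104 + 29975.64065 + 31594.48713 + 33300.76006 + 495229.87457 = 645523.04169

€645523.04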